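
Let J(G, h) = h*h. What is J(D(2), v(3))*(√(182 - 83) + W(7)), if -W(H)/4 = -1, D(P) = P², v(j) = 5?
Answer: 100 + 75*√11 ≈ 348.75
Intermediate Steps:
W(H) = 4 (W(H) = -4*(-1) = 4)
J(G, h) = h²
J(D(2), v(3))*(√(182 - 83) + W(7)) = 5²*(√(182 - 83) + 4) = 25*(√99 + 4) = 25*(3*√11 + 4) = 25*(4 + 3*√11) = 100 + 75*√11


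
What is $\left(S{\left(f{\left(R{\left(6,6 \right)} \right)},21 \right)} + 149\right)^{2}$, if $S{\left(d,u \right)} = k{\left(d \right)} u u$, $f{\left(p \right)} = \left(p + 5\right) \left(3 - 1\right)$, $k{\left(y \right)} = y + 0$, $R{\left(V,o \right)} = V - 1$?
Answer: $80442961$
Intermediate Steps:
$R{\left(V,o \right)} = -1 + V$
$k{\left(y \right)} = y$
$f{\left(p \right)} = 10 + 2 p$ ($f{\left(p \right)} = \left(5 + p\right) 2 = 10 + 2 p$)
$S{\left(d,u \right)} = d u^{2}$ ($S{\left(d,u \right)} = d u u = d u^{2}$)
$\left(S{\left(f{\left(R{\left(6,6 \right)} \right)},21 \right)} + 149\right)^{2} = \left(\left(10 + 2 \left(-1 + 6\right)\right) 21^{2} + 149\right)^{2} = \left(\left(10 + 2 \cdot 5\right) 441 + 149\right)^{2} = \left(\left(10 + 10\right) 441 + 149\right)^{2} = \left(20 \cdot 441 + 149\right)^{2} = \left(8820 + 149\right)^{2} = 8969^{2} = 80442961$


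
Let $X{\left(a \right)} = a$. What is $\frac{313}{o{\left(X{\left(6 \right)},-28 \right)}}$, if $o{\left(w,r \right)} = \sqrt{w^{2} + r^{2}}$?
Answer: $\frac{313 \sqrt{205}}{410} \approx 10.93$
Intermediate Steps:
$o{\left(w,r \right)} = \sqrt{r^{2} + w^{2}}$
$\frac{313}{o{\left(X{\left(6 \right)},-28 \right)}} = \frac{313}{\sqrt{\left(-28\right)^{2} + 6^{2}}} = \frac{313}{\sqrt{784 + 36}} = \frac{313}{\sqrt{820}} = \frac{313}{2 \sqrt{205}} = 313 \frac{\sqrt{205}}{410} = \frac{313 \sqrt{205}}{410}$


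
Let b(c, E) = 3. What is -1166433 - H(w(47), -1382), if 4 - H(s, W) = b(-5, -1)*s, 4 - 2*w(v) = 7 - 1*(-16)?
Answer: -2332931/2 ≈ -1.1665e+6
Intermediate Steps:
w(v) = -19/2 (w(v) = 2 - (7 - 1*(-16))/2 = 2 - (7 + 16)/2 = 2 - 1/2*23 = 2 - 23/2 = -19/2)
H(s, W) = 4 - 3*s
-1166433 - H(w(47), -1382) = -1166433 - (4 - 3*(-19/2)) = -1166433 - (4 + 57/2) = -1166433 - 1*65/2 = -1166433 - 65/2 = -2332931/2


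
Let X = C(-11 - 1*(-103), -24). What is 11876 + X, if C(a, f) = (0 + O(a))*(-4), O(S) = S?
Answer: 11508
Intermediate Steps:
C(a, f) = -4*a (C(a, f) = (0 + a)*(-4) = a*(-4) = -4*a)
X = -368 (X = -4*(-11 - 1*(-103)) = -4*(-11 + 103) = -4*92 = -368)
11876 + X = 11876 - 368 = 11508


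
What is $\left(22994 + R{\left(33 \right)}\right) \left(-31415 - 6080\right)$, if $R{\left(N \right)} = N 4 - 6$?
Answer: $-866884400$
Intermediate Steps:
$R{\left(N \right)} = -6 + 4 N$ ($R{\left(N \right)} = 4 N - 6 = -6 + 4 N$)
$\left(22994 + R{\left(33 \right)}\right) \left(-31415 - 6080\right) = \left(22994 + \left(-6 + 4 \cdot 33\right)\right) \left(-31415 - 6080\right) = \left(22994 + \left(-6 + 132\right)\right) \left(-37495\right) = \left(22994 + 126\right) \left(-37495\right) = 23120 \left(-37495\right) = -866884400$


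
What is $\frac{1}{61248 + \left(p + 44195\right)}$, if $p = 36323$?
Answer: $\frac{1}{141766} \approx 7.0539 \cdot 10^{-6}$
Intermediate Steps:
$\frac{1}{61248 + \left(p + 44195\right)} = \frac{1}{61248 + \left(36323 + 44195\right)} = \frac{1}{61248 + 80518} = \frac{1}{141766}$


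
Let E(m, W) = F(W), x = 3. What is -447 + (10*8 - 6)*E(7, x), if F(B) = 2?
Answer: -299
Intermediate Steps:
E(m, W) = 2
-447 + (10*8 - 6)*E(7, x) = -447 + (10*8 - 6)*2 = -447 + (80 - 6)*2 = -447 + 74*2 = -447 + 148 = -299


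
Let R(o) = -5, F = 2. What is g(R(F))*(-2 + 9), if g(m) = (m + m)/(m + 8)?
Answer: -70/3 ≈ -23.333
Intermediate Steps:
g(m) = 2*m/(8 + m) (g(m) = (2*m)/(8 + m) = 2*m/(8 + m))
g(R(F))*(-2 + 9) = (2*(-5)/(8 - 5))*(-2 + 9) = (2*(-5)/3)*7 = (2*(-5)*(⅓))*7 = -10/3*7 = -70/3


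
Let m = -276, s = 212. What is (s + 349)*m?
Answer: -154836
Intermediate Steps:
(s + 349)*m = (212 + 349)*(-276) = 561*(-276) = -154836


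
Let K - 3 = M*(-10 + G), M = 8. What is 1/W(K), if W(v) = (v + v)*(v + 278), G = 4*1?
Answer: -1/20970 ≈ -4.7687e-5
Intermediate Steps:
G = 4
K = -45 (K = 3 + 8*(-10 + 4) = 3 + 8*(-6) = 3 - 48 = -45)
W(v) = 2*v*(278 + v) (W(v) = (2*v)*(278 + v) = 2*v*(278 + v))
1/W(K) = 1/(2*(-45)*(278 - 45)) = 1/(2*(-45)*233) = 1/(-20970) = -1/20970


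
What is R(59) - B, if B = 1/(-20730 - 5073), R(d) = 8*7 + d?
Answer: 2967346/25803 ≈ 115.00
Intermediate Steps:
R(d) = 56 + d
B = -1/25803 (B = 1/(-25803) = -1/25803 ≈ -3.8755e-5)
R(59) - B = (56 + 59) - 1*(-1/25803) = 115 + 1/25803 = 2967346/25803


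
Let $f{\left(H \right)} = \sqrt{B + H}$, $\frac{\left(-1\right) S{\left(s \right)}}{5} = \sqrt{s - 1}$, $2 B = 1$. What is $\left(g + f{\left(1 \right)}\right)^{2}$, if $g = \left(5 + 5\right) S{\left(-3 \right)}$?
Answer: $\frac{\left(\sqrt{6} - 200 i\right)^{2}}{4} \approx -9998.5 - 244.95 i$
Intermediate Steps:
$B = \frac{1}{2}$ ($B = \frac{1}{2} \cdot 1 = \frac{1}{2} \approx 0.5$)
$S{\left(s \right)} = - 5 \sqrt{-1 + s}$ ($S{\left(s \right)} = - 5 \sqrt{s - 1} = - 5 \sqrt{-1 + s}$)
$f{\left(H \right)} = \sqrt{\frac{1}{2} + H}$
$g = - 100 i$ ($g = \left(5 + 5\right) \left(- 5 \sqrt{-1 - 3}\right) = 10 \left(- 5 \sqrt{-4}\right) = 10 \left(- 5 \cdot 2 i\right) = 10 \left(- 10 i\right) = - 100 i \approx - 100.0 i$)
$\left(g + f{\left(1 \right)}\right)^{2} = \left(- 100 i + \frac{\sqrt{2 + 4 \cdot 1}}{2}\right)^{2} = \left(- 100 i + \frac{\sqrt{2 + 4}}{2}\right)^{2} = \left(- 100 i + \frac{\sqrt{6}}{2}\right)^{2} = \left(\frac{\sqrt{6}}{2} - 100 i\right)^{2}$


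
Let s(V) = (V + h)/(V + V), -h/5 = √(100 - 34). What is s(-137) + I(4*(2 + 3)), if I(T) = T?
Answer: 41/2 + 5*√66/274 ≈ 20.648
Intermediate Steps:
h = -5*√66 (h = -5*√(100 - 34) = -5*√66 ≈ -40.620)
s(V) = (V - 5*√66)/(2*V) (s(V) = (V - 5*√66)/(V + V) = (V - 5*√66)/((2*V)) = (V - 5*√66)*(1/(2*V)) = (V - 5*√66)/(2*V))
s(-137) + I(4*(2 + 3)) = (½)*(-137 - 5*√66)/(-137) + 4*(2 + 3) = (½)*(-1/137)*(-137 - 5*√66) + 4*5 = (½ + 5*√66/274) + 20 = 41/2 + 5*√66/274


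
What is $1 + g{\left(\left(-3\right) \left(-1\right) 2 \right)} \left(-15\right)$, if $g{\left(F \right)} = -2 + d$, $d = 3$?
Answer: $-14$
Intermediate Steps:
$g{\left(F \right)} = 1$ ($g{\left(F \right)} = -2 + 3 = 1$)
$1 + g{\left(\left(-3\right) \left(-1\right) 2 \right)} \left(-15\right) = 1 + 1 \left(-15\right) = 1 - 15 = -14$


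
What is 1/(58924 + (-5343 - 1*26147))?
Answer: 1/27434 ≈ 3.6451e-5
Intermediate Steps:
1/(58924 + (-5343 - 1*26147)) = 1/(58924 + (-5343 - 26147)) = 1/(58924 - 31490) = 1/27434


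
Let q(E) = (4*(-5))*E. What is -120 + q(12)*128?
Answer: -30840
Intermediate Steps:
q(E) = -20*E
-120 + q(12)*128 = -120 - 20*12*128 = -120 - 240*128 = -120 - 30720 = -30840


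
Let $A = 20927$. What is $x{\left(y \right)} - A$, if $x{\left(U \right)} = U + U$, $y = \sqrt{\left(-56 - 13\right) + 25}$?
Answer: $-20927 + 4 i \sqrt{11} \approx -20927.0 + 13.266 i$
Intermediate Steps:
$y = 2 i \sqrt{11}$ ($y = \sqrt{-69 + 25} = \sqrt{-44} = 2 i \sqrt{11} \approx 6.6332 i$)
$x{\left(U \right)} = 2 U$
$x{\left(y \right)} - A = 2 \cdot 2 i \sqrt{11} - 20927 = 4 i \sqrt{11} - 20927 = -20927 + 4 i \sqrt{11}$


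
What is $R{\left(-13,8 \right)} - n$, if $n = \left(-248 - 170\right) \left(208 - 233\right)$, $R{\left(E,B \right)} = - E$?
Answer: $-10437$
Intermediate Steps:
$n = 10450$ ($n = \left(-418\right) \left(-25\right) = 10450$)
$R{\left(-13,8 \right)} - n = \left(-1\right) \left(-13\right) - 10450 = 13 - 10450 = -10437$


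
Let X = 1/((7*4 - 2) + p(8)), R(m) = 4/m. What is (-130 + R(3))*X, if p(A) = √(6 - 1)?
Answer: -10036/2013 + 386*√5/2013 ≈ -4.5568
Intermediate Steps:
p(A) = √5
X = 1/(26 + √5) (X = 1/((7*4 - 2) + √5) = 1/((28 - 2) + √5) = 1/(26 + √5) ≈ 0.035416)
(-130 + R(3))*X = (-130 + 4/3)*(26/671 - √5/671) = -386*(26/671 - √5/671)/3 = -10036/2013 + 386*√5/2013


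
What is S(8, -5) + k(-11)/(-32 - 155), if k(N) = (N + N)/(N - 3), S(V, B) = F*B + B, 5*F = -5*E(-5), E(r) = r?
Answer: -3571/119 ≈ -30.008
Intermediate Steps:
F = 5 (F = (-5*(-5))/5 = (⅕)*25 = 5)
S(V, B) = 6*B (S(V, B) = 5*B + B = 6*B)
k(N) = 2*N/(-3 + N) (k(N) = (2*N)/(-3 + N) = 2*N/(-3 + N))
S(8, -5) + k(-11)/(-32 - 155) = 6*(-5) + (2*(-11)/(-3 - 11))/(-32 - 155) = -30 + (2*(-11)/(-14))/(-187) = -30 - 2*(-11)*(-1)/(187*14) = -30 - 1/187*11/7 = -30 - 1/119 = -3571/119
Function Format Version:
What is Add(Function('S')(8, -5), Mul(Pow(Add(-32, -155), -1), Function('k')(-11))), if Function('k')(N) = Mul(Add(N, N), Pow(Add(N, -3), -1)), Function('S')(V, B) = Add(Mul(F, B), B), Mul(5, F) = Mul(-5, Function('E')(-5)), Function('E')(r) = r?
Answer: Rational(-3571, 119) ≈ -30.008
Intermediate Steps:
F = 5 (F = Mul(Rational(1, 5), Mul(-5, -5)) = Mul(Rational(1, 5), 25) = 5)
Function('S')(V, B) = Mul(6, B) (Function('S')(V, B) = Add(Mul(5, B), B) = Mul(6, B))
Function('k')(N) = Mul(2, N, Pow(Add(-3, N), -1)) (Function('k')(N) = Mul(Mul(2, N), Pow(Add(-3, N), -1)) = Mul(2, N, Pow(Add(-3, N), -1)))
Add(Function('S')(8, -5), Mul(Pow(Add(-32, -155), -1), Function('k')(-11))) = Add(Mul(6, -5), Mul(Pow(Add(-32, -155), -1), Mul(2, -11, Pow(Add(-3, -11), -1)))) = Add(-30, Mul(Pow(-187, -1), Mul(2, -11, Pow(-14, -1)))) = Add(-30, Mul(Rational(-1, 187), Mul(2, -11, Rational(-1, 14)))) = Add(-30, Mul(Rational(-1, 187), Rational(11, 7))) = Add(-30, Rational(-1, 119)) = Rational(-3571, 119)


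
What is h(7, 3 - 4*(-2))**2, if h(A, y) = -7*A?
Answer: 2401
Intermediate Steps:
h(7, 3 - 4*(-2))**2 = (-7*7)**2 = (-49)**2 = 2401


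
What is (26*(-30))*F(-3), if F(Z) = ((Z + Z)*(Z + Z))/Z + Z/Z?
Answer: 8580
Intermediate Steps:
F(Z) = 1 + 4*Z (F(Z) = ((2*Z)*(2*Z))/Z + 1 = (4*Z²)/Z + 1 = 4*Z + 1 = 1 + 4*Z)
(26*(-30))*F(-3) = (26*(-30))*(1 + 4*(-3)) = -780*(1 - 12) = -780*(-11) = 8580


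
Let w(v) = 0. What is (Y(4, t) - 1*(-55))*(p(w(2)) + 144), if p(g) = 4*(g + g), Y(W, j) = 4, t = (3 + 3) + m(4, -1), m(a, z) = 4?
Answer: 8496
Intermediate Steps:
t = 10 (t = (3 + 3) + 4 = 6 + 4 = 10)
p(g) = 8*g (p(g) = 4*(2*g) = 8*g)
(Y(4, t) - 1*(-55))*(p(w(2)) + 144) = (4 - 1*(-55))*(8*0 + 144) = (4 + 55)*(0 + 144) = 59*144 = 8496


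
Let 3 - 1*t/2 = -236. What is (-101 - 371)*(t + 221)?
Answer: -329928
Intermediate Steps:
t = 478 (t = 6 - 2*(-236) = 6 + 472 = 478)
(-101 - 371)*(t + 221) = (-101 - 371)*(478 + 221) = -472*699 = -329928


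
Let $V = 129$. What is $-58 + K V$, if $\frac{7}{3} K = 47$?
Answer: $\frac{17783}{7} \approx 2540.4$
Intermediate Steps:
$K = \frac{141}{7}$ ($K = \frac{3}{7} \cdot 47 = \frac{141}{7} \approx 20.143$)
$-58 + K V = -58 + \frac{141}{7} \cdot 129 = -58 + \frac{18189}{7} = \frac{17783}{7}$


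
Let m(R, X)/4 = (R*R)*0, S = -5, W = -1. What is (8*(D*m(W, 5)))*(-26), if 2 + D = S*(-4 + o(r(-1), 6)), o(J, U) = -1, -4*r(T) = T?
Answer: 0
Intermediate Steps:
r(T) = -T/4
m(R, X) = 0 (m(R, X) = 4*((R*R)*0) = 4*(R²*0) = 4*0 = 0)
D = 23 (D = -2 - 5*(-4 - 1) = -2 - 5*(-5) = -2 + 25 = 23)
(8*(D*m(W, 5)))*(-26) = (8*(23*0))*(-26) = (8*0)*(-26) = 0*(-26) = 0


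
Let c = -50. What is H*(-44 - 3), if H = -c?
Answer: -2350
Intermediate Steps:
H = 50 (H = -1*(-50) = 50)
H*(-44 - 3) = 50*(-44 - 3) = 50*(-47) = -2350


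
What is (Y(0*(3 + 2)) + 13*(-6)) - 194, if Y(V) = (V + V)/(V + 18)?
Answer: -272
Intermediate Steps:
Y(V) = 2*V/(18 + V) (Y(V) = (2*V)/(18 + V) = 2*V/(18 + V))
(Y(0*(3 + 2)) + 13*(-6)) - 194 = (2*(0*(3 + 2))/(18 + 0*(3 + 2)) + 13*(-6)) - 194 = (2*(0*5)/(18 + 0*5) - 78) - 194 = (2*0/(18 + 0) - 78) - 194 = (2*0/18 - 78) - 194 = (2*0*(1/18) - 78) - 194 = (0 - 78) - 194 = -78 - 194 = -272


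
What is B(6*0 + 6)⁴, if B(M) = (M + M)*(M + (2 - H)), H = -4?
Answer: 429981696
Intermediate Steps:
B(M) = 2*M*(6 + M) (B(M) = (M + M)*(M + (2 - 1*(-4))) = (2*M)*(M + (2 + 4)) = (2*M)*(M + 6) = (2*M)*(6 + M) = 2*M*(6 + M))
B(6*0 + 6)⁴ = (2*(6*0 + 6)*(6 + (6*0 + 6)))⁴ = (2*(0 + 6)*(6 + (0 + 6)))⁴ = (2*6*(6 + 6))⁴ = (2*6*12)⁴ = 144⁴ = 429981696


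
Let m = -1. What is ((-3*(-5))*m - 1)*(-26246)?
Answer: 419936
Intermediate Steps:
((-3*(-5))*m - 1)*(-26246) = (-3*(-5)*(-1) - 1)*(-26246) = (15*(-1) - 1)*(-26246) = (-15 - 1)*(-26246) = -16*(-26246) = 419936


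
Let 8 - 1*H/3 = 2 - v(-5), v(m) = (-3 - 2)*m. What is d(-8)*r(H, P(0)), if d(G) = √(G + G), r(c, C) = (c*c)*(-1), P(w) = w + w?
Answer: -34596*I ≈ -34596.0*I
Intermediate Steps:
v(m) = -5*m
H = 93 (H = 24 - 3*(2 - (-5)*(-5)) = 24 - 3*(2 - 1*25) = 24 - 3*(2 - 25) = 24 - 3*(-23) = 24 + 69 = 93)
P(w) = 2*w
r(c, C) = -c² (r(c, C) = c²*(-1) = -c²)
d(G) = √2*√G (d(G) = √(2*G) = √2*√G)
d(-8)*r(H, P(0)) = (√2*√(-8))*(-1*93²) = (√2*(2*I*√2))*(-1*8649) = (4*I)*(-8649) = -34596*I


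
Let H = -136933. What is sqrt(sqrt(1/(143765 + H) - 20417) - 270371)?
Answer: sqrt(-197185896236 + 427*I*sqrt(59561778661))/854 ≈ 0.1374 + 519.97*I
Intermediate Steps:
sqrt(sqrt(1/(143765 + H) - 20417) - 270371) = sqrt(sqrt(1/(143765 - 136933) - 20417) - 270371) = sqrt(sqrt(1/6832 - 20417) - 270371) = sqrt(sqrt(-139488943/6832) - 270371) = sqrt(I*sqrt(59561778661)/1708 - 270371) = sqrt(-270371 + I*sqrt(59561778661)/1708)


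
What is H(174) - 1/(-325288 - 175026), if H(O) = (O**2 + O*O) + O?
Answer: 30382067965/500314 ≈ 60726.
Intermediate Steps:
H(O) = O + 2*O**2 (H(O) = (O**2 + O**2) + O = 2*O**2 + O = O + 2*O**2)
H(174) - 1/(-325288 - 175026) = 174*(1 + 2*174) - 1/(-325288 - 175026) = 174*(1 + 348) - 1/(-500314) = 174*349 - 1*(-1/500314) = 60726 + 1/500314 = 30382067965/500314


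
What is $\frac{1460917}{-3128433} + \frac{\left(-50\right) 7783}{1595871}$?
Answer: $- \frac{1182954925219}{1664191833381} \approx -0.71083$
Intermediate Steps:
$\frac{1460917}{-3128433} + \frac{\left(-50\right) 7783}{1595871} = 1460917 \left(- \frac{1}{3128433}\right) - \frac{389150}{1595871} = - \frac{1460917}{3128433} - \frac{389150}{1595871} = - \frac{1182954925219}{1664191833381}$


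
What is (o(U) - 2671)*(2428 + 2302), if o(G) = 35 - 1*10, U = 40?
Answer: -12515580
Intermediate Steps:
o(G) = 25 (o(G) = 35 - 10 = 25)
(o(U) - 2671)*(2428 + 2302) = (25 - 2671)*(2428 + 2302) = -2646*4730 = -12515580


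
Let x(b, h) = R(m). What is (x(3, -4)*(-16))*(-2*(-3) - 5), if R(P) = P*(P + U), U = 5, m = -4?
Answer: 64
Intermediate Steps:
R(P) = P*(5 + P) (R(P) = P*(P + 5) = P*(5 + P))
x(b, h) = -4 (x(b, h) = -4*(5 - 4) = -4*1 = -4)
(x(3, -4)*(-16))*(-2*(-3) - 5) = (-4*(-16))*(-2*(-3) - 5) = 64*(6 - 5) = 64*1 = 64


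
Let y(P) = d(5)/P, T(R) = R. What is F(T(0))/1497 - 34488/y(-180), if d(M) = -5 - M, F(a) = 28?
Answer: -929313620/1497 ≈ -6.2078e+5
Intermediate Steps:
y(P) = -10/P (y(P) = (-5 - 1*5)/P = (-5 - 5)/P = -10/P)
F(T(0))/1497 - 34488/y(-180) = 28/1497 - 34488/((-10/(-180))) = 28*(1/1497) - 34488/((-10*(-1/180))) = 28/1497 - 34488/1/18 = 28/1497 - 34488*18 = 28/1497 - 620784 = -929313620/1497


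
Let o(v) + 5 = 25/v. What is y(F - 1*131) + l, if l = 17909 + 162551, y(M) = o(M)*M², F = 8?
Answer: 101740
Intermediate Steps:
o(v) = -5 + 25/v
y(M) = M²*(-5 + 25/M) (y(M) = (-5 + 25/M)*M² = M²*(-5 + 25/M))
l = 180460
y(F - 1*131) + l = 5*(8 - 1*131)*(5 - (8 - 1*131)) + 180460 = 5*(8 - 131)*(5 - (8 - 131)) + 180460 = 5*(-123)*(5 - 1*(-123)) + 180460 = 5*(-123)*(5 + 123) + 180460 = 5*(-123)*128 + 180460 = -78720 + 180460 = 101740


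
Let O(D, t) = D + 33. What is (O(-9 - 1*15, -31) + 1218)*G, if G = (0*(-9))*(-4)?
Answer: 0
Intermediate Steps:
G = 0 (G = 0*(-4) = 0)
O(D, t) = 33 + D
(O(-9 - 1*15, -31) + 1218)*G = ((33 + (-9 - 1*15)) + 1218)*0 = ((33 + (-9 - 15)) + 1218)*0 = ((33 - 24) + 1218)*0 = (9 + 1218)*0 = 1227*0 = 0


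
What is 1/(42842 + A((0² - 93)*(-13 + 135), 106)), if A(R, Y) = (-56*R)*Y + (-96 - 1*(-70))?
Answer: 1/67392672 ≈ 1.4838e-8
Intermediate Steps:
A(R, Y) = -26 - 56*R*Y (A(R, Y) = -56*R*Y + (-96 + 70) = -56*R*Y - 26 = -26 - 56*R*Y)
1/(42842 + A((0² - 93)*(-13 + 135), 106)) = 1/(42842 + (-26 - 56*(0² - 93)*(-13 + 135)*106)) = 1/(42842 + (-26 - 56*(0 - 93)*122*106)) = 1/(42842 + (-26 - 56*(-93*122)*106)) = 1/(42842 + (-26 - 56*(-11346)*106)) = 1/(42842 + (-26 + 67349856)) = 1/(42842 + 67349830) = 1/67392672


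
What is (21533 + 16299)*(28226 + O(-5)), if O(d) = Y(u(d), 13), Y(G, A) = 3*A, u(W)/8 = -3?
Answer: 1069321480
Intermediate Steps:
u(W) = -24 (u(W) = 8*(-3) = -24)
O(d) = 39 (O(d) = 3*13 = 39)
(21533 + 16299)*(28226 + O(-5)) = (21533 + 16299)*(28226 + 39) = 37832*28265 = 1069321480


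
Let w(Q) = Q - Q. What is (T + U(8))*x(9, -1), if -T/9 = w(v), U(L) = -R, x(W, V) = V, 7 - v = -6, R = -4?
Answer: -4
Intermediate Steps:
v = 13 (v = 7 - 1*(-6) = 7 + 6 = 13)
w(Q) = 0
U(L) = 4 (U(L) = -1*(-4) = 4)
T = 0 (T = -9*0 = 0)
(T + U(8))*x(9, -1) = (0 + 4)*(-1) = 4*(-1) = -4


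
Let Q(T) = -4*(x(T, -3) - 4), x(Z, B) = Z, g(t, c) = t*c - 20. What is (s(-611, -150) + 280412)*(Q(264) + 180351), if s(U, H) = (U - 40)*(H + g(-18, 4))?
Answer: 78529969694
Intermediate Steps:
g(t, c) = -20 + c*t (g(t, c) = c*t - 20 = -20 + c*t)
s(U, H) = (-92 + H)*(-40 + U) (s(U, H) = (U - 40)*(H + (-20 + 4*(-18))) = (-40 + U)*(H + (-20 - 72)) = (-40 + U)*(H - 92) = (-40 + U)*(-92 + H) = (-92 + H)*(-40 + U))
Q(T) = 16 - 4*T (Q(T) = -4*(T - 4) = -4*(-4 + T) = 16 - 4*T)
(s(-611, -150) + 280412)*(Q(264) + 180351) = ((3680 - 92*(-611) - 40*(-150) - 150*(-611)) + 280412)*((16 - 4*264) + 180351) = ((3680 + 56212 + 6000 + 91650) + 280412)*((16 - 1056) + 180351) = (157542 + 280412)*(-1040 + 180351) = 437954*179311 = 78529969694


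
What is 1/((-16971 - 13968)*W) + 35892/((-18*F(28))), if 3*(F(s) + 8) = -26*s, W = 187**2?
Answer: 3235980519605/406796615016 ≈ 7.9548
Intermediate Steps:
W = 34969
F(s) = -8 - 26*s/3 (F(s) = -8 + (-26*s)/3 = -8 - 26*s/3)
1/((-16971 - 13968)*W) + 35892/((-18*F(28))) = 1/(-16971 - 13968*34969) + 35892/((-18*(-8 - 26/3*28))) = (1/34969)/(-30939) + 35892/((-18*(-8 - 728/3))) = -1/30939*1/34969 + 35892/((-18*(-752/3))) = -1/1081905891 + 35892/4512 = -1/1081905891 + 35892*(1/4512) = -1/1081905891 + 2991/376 = 3235980519605/406796615016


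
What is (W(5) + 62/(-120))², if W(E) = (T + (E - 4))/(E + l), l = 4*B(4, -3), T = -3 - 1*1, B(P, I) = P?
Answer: 76729/176400 ≈ 0.43497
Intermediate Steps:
T = -4 (T = -3 - 1 = -4)
l = 16 (l = 4*4 = 16)
W(E) = (-8 + E)/(16 + E) (W(E) = (-4 + (E - 4))/(E + 16) = (-4 + (-4 + E))/(16 + E) = (-8 + E)/(16 + E))
(W(5) + 62/(-120))² = ((-8 + 5)/(16 + 5) + 62/(-120))² = (-3/21 + 62*(-1/120))² = ((1/21)*(-3) - 31/60)² = (-⅐ - 31/60)² = (-277/420)² = 76729/176400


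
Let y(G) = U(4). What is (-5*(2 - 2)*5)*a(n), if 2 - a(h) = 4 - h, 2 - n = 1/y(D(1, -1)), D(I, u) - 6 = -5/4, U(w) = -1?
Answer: 0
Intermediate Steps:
D(I, u) = 19/4 (D(I, u) = 6 - 5/4 = 19/4)
y(G) = -1
n = 3 (n = 2 - 1/(-1) = 2 - 1*(-1) = 2 + 1 = 3)
a(h) = -2 + h (a(h) = 2 - (4 - h) = 2 + (-4 + h) = -2 + h)
(-5*(2 - 2)*5)*a(n) = (-5*(2 - 2)*5)*(-2 + 3) = -0*5*1 = -5*0*1 = 0*1 = 0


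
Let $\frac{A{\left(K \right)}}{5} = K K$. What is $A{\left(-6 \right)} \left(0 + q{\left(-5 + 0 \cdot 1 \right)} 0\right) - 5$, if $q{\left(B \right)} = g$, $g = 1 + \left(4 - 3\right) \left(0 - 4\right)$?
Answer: $-5$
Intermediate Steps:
$g = -3$ ($g = 1 + 1 \left(-4\right) = 1 - 4 = -3$)
$A{\left(K \right)} = 5 K^{2}$ ($A{\left(K \right)} = 5 K K = 5 K^{2}$)
$q{\left(B \right)} = -3$
$A{\left(-6 \right)} \left(0 + q{\left(-5 + 0 \cdot 1 \right)} 0\right) - 5 = 5 \left(-6\right)^{2} \left(0 - 0\right) - 5 = 5 \cdot 36 \left(0 + 0\right) - 5 = 180 \cdot 0 - 5 = 0 - 5 = -5$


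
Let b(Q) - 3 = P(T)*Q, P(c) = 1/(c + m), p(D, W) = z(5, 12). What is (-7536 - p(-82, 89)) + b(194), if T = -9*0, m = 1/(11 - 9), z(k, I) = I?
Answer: -7157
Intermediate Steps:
p(D, W) = 12
m = ½ (m = 1/2 = ½ ≈ 0.50000)
T = 0
P(c) = 1/(½ + c) (P(c) = 1/(c + ½) = 1/(½ + c))
b(Q) = 3 + 2*Q (b(Q) = 3 + (2/(1 + 2*0))*Q = 3 + (2/(1 + 0))*Q = 3 + (2/1)*Q = 3 + (2*1)*Q = 3 + 2*Q)
(-7536 - p(-82, 89)) + b(194) = (-7536 - 1*12) + (3 + 2*194) = (-7536 - 12) + (3 + 388) = -7548 + 391 = -7157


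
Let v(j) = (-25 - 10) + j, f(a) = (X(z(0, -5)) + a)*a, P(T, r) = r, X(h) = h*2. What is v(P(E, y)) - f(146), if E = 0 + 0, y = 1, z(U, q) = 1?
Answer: -21642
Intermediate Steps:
X(h) = 2*h
E = 0
f(a) = a*(2 + a) (f(a) = (2*1 + a)*a = (2 + a)*a = a*(2 + a))
v(j) = -35 + j
v(P(E, y)) - f(146) = (-35 + 1) - 146*(2 + 146) = -34 - 146*148 = -34 - 1*21608 = -34 - 21608 = -21642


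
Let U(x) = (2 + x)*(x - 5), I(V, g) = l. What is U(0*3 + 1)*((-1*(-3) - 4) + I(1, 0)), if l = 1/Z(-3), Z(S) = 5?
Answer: 48/5 ≈ 9.6000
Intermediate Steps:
l = 1/5 ≈ 0.20000
I(V, g) = 1/5
U(x) = (-5 + x)*(2 + x) (U(x) = (2 + x)*(-5 + x) = (-5 + x)*(2 + x))
U(0*3 + 1)*((-1*(-3) - 4) + I(1, 0)) = (-10 + (0*3 + 1)**2 - 3*(0*3 + 1))*((-1*(-3) - 4) + 1/5) = (-10 + (0 + 1)**2 - 3*(0 + 1))*((3 - 4) + 1/5) = (-10 + 1**2 - 3*1)*(-1 + 1/5) = (-10 + 1 - 3)*(-4/5) = -12*(-4/5) = 48/5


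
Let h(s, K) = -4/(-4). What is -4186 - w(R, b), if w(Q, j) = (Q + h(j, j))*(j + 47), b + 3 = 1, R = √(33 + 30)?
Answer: -4231 - 135*√7 ≈ -4588.2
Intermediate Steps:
h(s, K) = 1 (h(s, K) = -4*(-¼) = 1)
R = 3*√7 (R = √63 = 3*√7 ≈ 7.9373)
b = -2 (b = -3 + 1 = -2)
w(Q, j) = (1 + Q)*(47 + j) (w(Q, j) = (Q + 1)*(j + 47) = (1 + Q)*(47 + j))
-4186 - w(R, b) = -4186 - (47 - 2 + 47*(3*√7) + (3*√7)*(-2)) = -4186 - (47 - 2 + 141*√7 - 6*√7) = -4186 - (45 + 135*√7) = -4186 + (-45 - 135*√7) = -4231 - 135*√7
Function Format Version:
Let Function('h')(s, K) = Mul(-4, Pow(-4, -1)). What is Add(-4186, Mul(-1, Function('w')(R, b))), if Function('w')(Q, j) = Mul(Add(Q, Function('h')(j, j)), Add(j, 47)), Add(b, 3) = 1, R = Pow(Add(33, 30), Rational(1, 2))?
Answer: Add(-4231, Mul(-135, Pow(7, Rational(1, 2)))) ≈ -4588.2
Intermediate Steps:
Function('h')(s, K) = 1 (Function('h')(s, K) = Mul(-4, Rational(-1, 4)) = 1)
R = Mul(3, Pow(7, Rational(1, 2))) (R = Pow(63, Rational(1, 2)) = Mul(3, Pow(7, Rational(1, 2))) ≈ 7.9373)
b = -2 (b = Add(-3, 1) = -2)
Function('w')(Q, j) = Mul(Add(1, Q), Add(47, j)) (Function('w')(Q, j) = Mul(Add(Q, 1), Add(j, 47)) = Mul(Add(1, Q), Add(47, j)))
Add(-4186, Mul(-1, Function('w')(R, b))) = Add(-4186, Mul(-1, Add(47, -2, Mul(47, Mul(3, Pow(7, Rational(1, 2)))), Mul(Mul(3, Pow(7, Rational(1, 2))), -2)))) = Add(-4186, Mul(-1, Add(47, -2, Mul(141, Pow(7, Rational(1, 2))), Mul(-6, Pow(7, Rational(1, 2)))))) = Add(-4186, Mul(-1, Add(45, Mul(135, Pow(7, Rational(1, 2)))))) = Add(-4186, Add(-45, Mul(-135, Pow(7, Rational(1, 2))))) = Add(-4231, Mul(-135, Pow(7, Rational(1, 2))))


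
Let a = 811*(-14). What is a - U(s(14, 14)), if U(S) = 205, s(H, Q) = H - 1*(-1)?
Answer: -11559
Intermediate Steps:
s(H, Q) = 1 + H (s(H, Q) = H + 1 = 1 + H)
a = -11354
a - U(s(14, 14)) = -11354 - 1*205 = -11354 - 205 = -11559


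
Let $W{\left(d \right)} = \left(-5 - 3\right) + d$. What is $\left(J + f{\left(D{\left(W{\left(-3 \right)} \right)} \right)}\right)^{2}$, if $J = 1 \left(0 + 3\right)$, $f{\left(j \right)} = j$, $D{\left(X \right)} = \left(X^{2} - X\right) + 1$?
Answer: $18496$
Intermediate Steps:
$W{\left(d \right)} = -8 + d$
$D{\left(X \right)} = 1 + X^{2} - X$
$J = 3$ ($J = 1 \cdot 3 = 3$)
$\left(J + f{\left(D{\left(W{\left(-3 \right)} \right)} \right)}\right)^{2} = \left(3 + \left(1 + \left(-8 - 3\right)^{2} - \left(-8 - 3\right)\right)\right)^{2} = \left(3 + \left(1 + \left(-11\right)^{2} - -11\right)\right)^{2} = \left(3 + \left(1 + 121 + 11\right)\right)^{2} = \left(3 + 133\right)^{2} = 136^{2} = 18496$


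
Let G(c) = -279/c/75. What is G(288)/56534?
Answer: -31/135681600 ≈ -2.2848e-7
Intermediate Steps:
G(c) = -93/(25*c) (G(c) = -279/c*(1/75) = -93/(25*c))
G(288)/56534 = -93/25/288/56534 = -93/25*1/288*(1/56534) = -31/2400*1/56534 = -31/135681600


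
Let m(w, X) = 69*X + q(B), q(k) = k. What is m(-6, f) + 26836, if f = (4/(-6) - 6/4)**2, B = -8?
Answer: 325823/12 ≈ 27152.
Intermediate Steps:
f = 169/36 (f = (4*(-1/6) - 6*1/4)**2 = (-2/3 - 3/2)**2 = (-13/6)**2 = 169/36 ≈ 4.6944)
m(w, X) = -8 + 69*X (m(w, X) = 69*X - 8 = -8 + 69*X)
m(-6, f) + 26836 = (-8 + 69*(169/36)) + 26836 = (-8 + 3887/12) + 26836 = 3791/12 + 26836 = 325823/12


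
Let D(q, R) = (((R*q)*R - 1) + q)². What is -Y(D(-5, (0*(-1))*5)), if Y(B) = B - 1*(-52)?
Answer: -88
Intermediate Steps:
D(q, R) = (-1 + q + q*R²)² (D(q, R) = ((q*R² - 1) + q)² = ((-1 + q*R²) + q)² = (-1 + q + q*R²)²)
Y(B) = 52 + B (Y(B) = B + 52 = 52 + B)
-Y(D(-5, (0*(-1))*5)) = -(52 + (-1 - 5 - 5*((0*(-1))*5)²)²) = -(52 + (-1 - 5 - 5*(0*5)²)²) = -(52 + (-1 - 5 - 5*0²)²) = -(52 + (-1 - 5 - 5*0)²) = -(52 + (-1 - 5 + 0)²) = -(52 + (-6)²) = -(52 + 36) = -1*88 = -88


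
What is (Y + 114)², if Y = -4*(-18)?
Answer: 34596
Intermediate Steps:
Y = 72
(Y + 114)² = (72 + 114)² = 186² = 34596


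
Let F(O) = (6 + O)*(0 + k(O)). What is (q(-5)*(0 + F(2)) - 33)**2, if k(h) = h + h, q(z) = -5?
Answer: 37249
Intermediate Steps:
k(h) = 2*h
F(O) = 2*O*(6 + O) (F(O) = (6 + O)*(0 + 2*O) = (6 + O)*(2*O) = 2*O*(6 + O))
(q(-5)*(0 + F(2)) - 33)**2 = (-5*(0 + 2*2*(6 + 2)) - 33)**2 = (-5*(0 + 2*2*8) - 33)**2 = (-5*(0 + 32) - 33)**2 = (-5*32 - 33)**2 = (-160 - 33)**2 = (-193)**2 = 37249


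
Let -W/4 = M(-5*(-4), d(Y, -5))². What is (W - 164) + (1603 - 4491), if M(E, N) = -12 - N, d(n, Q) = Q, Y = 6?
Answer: -3248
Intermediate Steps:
W = -196 (W = -4*(-12 - 1*(-5))² = -4*(-12 + 5)² = -4*(-7)² = -4*49 = -196)
(W - 164) + (1603 - 4491) = (-196 - 164) + (1603 - 4491) = -360 - 2888 = -3248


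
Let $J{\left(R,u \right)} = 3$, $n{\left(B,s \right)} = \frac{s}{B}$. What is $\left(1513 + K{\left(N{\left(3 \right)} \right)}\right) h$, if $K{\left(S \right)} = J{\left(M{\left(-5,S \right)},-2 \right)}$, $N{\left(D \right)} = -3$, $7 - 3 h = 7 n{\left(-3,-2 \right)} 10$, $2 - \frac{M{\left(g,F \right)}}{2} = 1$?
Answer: $- \frac{180404}{9} \approx -20045.0$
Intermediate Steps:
$M{\left(g,F \right)} = 2$ ($M{\left(g,F \right)} = 4 - 2 = 2$)
$h = - \frac{119}{9}$ ($h = \frac{7}{3} - \frac{7 \left(- \frac{2}{-3}\right) 10}{3} = \frac{7}{3} - \frac{7 \left(\left(-2\right) \left(- \frac{1}{3}\right)\right) 10}{3} = \frac{7}{3} - \frac{7 \cdot \frac{2}{3} \cdot 10}{3} = \frac{7}{3} - \frac{\frac{14}{3} \cdot 10}{3} = \frac{7}{3} - \frac{140}{9} = - \frac{119}{9} \approx -13.222$)
$K{\left(S \right)} = 3$
$\left(1513 + K{\left(N{\left(3 \right)} \right)}\right) h = \left(1513 + 3\right) \left(- \frac{119}{9}\right) = 1516 \left(- \frac{119}{9}\right) = - \frac{180404}{9}$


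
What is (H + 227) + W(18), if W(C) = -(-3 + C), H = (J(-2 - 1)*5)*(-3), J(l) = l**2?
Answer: 77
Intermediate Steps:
H = -135 (H = ((-2 - 1)**2*5)*(-3) = ((-3)**2*5)*(-3) = (9*5)*(-3) = 45*(-3) = -135)
W(C) = 3 - C
(H + 227) + W(18) = (-135 + 227) + (3 - 1*18) = 92 + (3 - 18) = 92 - 15 = 77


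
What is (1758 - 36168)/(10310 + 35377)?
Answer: -11470/15229 ≈ -0.75317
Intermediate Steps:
(1758 - 36168)/(10310 + 35377) = -34410/45687 = -34410*1/45687 = -11470/15229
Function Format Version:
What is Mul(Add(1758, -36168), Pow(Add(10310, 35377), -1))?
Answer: Rational(-11470, 15229) ≈ -0.75317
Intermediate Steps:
Mul(Add(1758, -36168), Pow(Add(10310, 35377), -1)) = Mul(-34410, Pow(45687, -1)) = Mul(-34410, Rational(1, 45687)) = Rational(-11470, 15229)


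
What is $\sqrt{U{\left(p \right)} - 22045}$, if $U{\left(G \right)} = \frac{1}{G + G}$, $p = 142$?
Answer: $\frac{7 i \sqrt{9071741}}{142} \approx 148.48 i$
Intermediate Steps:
$U{\left(G \right)} = \frac{1}{2 G}$
$\sqrt{U{\left(p \right)} - 22045} = \sqrt{\frac{1}{2 \cdot 142} - 22045} = \sqrt{\frac{1}{2} \cdot \frac{1}{142} - 22045} = \sqrt{\frac{1}{284} - 22045} = \sqrt{- \frac{6260779}{284}} = \frac{7 i \sqrt{9071741}}{142}$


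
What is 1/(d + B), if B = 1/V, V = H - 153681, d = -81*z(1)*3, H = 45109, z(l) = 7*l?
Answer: -108572/184680973 ≈ -0.00058789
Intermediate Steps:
d = -1701 (d = -567*3 = -1701)
V = -108572 (V = 45109 - 153681 = -108572)
B = -1/108572 (B = 1/(-108572) = -1/108572 ≈ -9.2105e-6)
1/(d + B) = 1/(-1701 - 1/108572) = 1/(-184680973/108572) = -108572/184680973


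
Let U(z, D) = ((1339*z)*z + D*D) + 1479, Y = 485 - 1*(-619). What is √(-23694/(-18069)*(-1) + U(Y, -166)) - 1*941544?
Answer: -941544 + √59204153546829957/6023 ≈ -9.0115e+5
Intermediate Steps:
Y = 1104 (Y = 485 + 619 = 1104)
U(z, D) = 1479 + D² + 1339*z² (U(z, D) = (1339*z² + D²) + 1479 = (D² + 1339*z²) + 1479 = 1479 + D² + 1339*z²)
√(-23694/(-18069)*(-1) + U(Y, -166)) - 1*941544 = √(-23694/(-18069)*(-1) + (1479 + (-166)² + 1339*1104²)) - 1*941544 = √(-23694*(-1/18069)*(-1) + (1479 + 27556 + 1339*1218816)) - 941544 = √((7898/6023)*(-1) + (1479 + 27556 + 1631994624)) - 941544 = √(-7898/6023 + 1632023659) - 941544 = √(9829678490259/6023) - 941544 = √59204153546829957/6023 - 941544 = -941544 + √59204153546829957/6023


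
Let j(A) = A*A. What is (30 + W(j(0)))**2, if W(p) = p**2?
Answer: 900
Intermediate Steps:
j(A) = A**2
(30 + W(j(0)))**2 = (30 + (0**2)**2)**2 = (30 + 0**2)**2 = (30 + 0)**2 = 30**2 = 900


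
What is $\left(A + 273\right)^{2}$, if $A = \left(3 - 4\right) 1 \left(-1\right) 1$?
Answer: $75076$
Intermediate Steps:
$A = 1$ ($A = \left(-1\right) 1 \left(-1\right) 1 = \left(-1\right) \left(-1\right) 1 = 1 \cdot 1 = 1$)
$\left(A + 273\right)^{2} = \left(1 + 273\right)^{2} = 274^{2} = 75076$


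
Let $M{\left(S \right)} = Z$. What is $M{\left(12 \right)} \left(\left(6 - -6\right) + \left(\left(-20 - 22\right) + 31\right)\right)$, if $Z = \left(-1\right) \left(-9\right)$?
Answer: $9$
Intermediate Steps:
$Z = 9$
$M{\left(S \right)} = 9$
$M{\left(12 \right)} \left(\left(6 - -6\right) + \left(\left(-20 - 22\right) + 31\right)\right) = 9 \left(\left(6 - -6\right) + \left(\left(-20 - 22\right) + 31\right)\right) = 9 \left(\left(6 + 6\right) + \left(-42 + 31\right)\right) = 9 \left(12 - 11\right) = 9 \cdot 1 = 9$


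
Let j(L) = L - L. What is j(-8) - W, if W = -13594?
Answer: 13594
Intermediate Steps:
j(L) = 0
j(-8) - W = 0 - 1*(-13594) = 0 + 13594 = 13594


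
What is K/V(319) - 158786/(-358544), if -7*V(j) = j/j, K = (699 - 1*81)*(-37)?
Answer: 28694714257/179272 ≈ 1.6006e+5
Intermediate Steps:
K = -22866 (K = (699 - 81)*(-37) = 618*(-37) = -22866)
V(j) = -⅐ (V(j) = -j/(7*j) = -⅐*1 = -⅐)
K/V(319) - 158786/(-358544) = -22866/(-⅐) - 158786/(-358544) = -22866*(-7) - 158786*(-1/358544) = 160062 + 79393/179272 = 28694714257/179272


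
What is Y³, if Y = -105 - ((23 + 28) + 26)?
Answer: -6028568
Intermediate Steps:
Y = -182 (Y = -105 - (51 + 26) = -105 - 1*77 = -105 - 77 = -182)
Y³ = (-182)³ = -6028568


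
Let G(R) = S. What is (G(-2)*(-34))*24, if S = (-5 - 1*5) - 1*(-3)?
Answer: 5712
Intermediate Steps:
S = -7 (S = (-5 - 5) + 3 = -10 + 3 = -7)
G(R) = -7
(G(-2)*(-34))*24 = -7*(-34)*24 = 238*24 = 5712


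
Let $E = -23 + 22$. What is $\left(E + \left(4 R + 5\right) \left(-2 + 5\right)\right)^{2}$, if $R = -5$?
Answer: $2116$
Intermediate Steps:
$E = -1$
$\left(E + \left(4 R + 5\right) \left(-2 + 5\right)\right)^{2} = \left(-1 + \left(4 \left(-5\right) + 5\right) \left(-2 + 5\right)\right)^{2} = \left(-1 + \left(-20 + 5\right) 3\right)^{2} = \left(-1 - 45\right)^{2} = \left(-46\right)^{2} = 2116$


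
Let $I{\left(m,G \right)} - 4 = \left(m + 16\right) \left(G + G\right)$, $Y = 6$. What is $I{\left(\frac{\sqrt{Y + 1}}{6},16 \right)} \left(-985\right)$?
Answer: $-508260 - \frac{15760 \sqrt{7}}{3} \approx -5.2216 \cdot 10^{5}$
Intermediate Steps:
$I{\left(m,G \right)} = 4 + 2 G \left(16 + m\right)$ ($I{\left(m,G \right)} = 4 + \left(m + 16\right) \left(G + G\right) = 4 + \left(16 + m\right) 2 G = 4 + 2 G \left(16 + m\right)$)
$I{\left(\frac{\sqrt{Y + 1}}{6},16 \right)} \left(-985\right) = \left(4 + 32 \cdot 16 + 2 \cdot 16 \frac{\sqrt{6 + 1}}{6}\right) \left(-985\right) = \left(4 + 512 + 2 \cdot 16 \sqrt{7} \cdot \frac{1}{6}\right) \left(-985\right) = \left(4 + 512 + 2 \cdot 16 \frac{\sqrt{7}}{6}\right) \left(-985\right) = \left(4 + 512 + \frac{16 \sqrt{7}}{3}\right) \left(-985\right) = \left(516 + \frac{16 \sqrt{7}}{3}\right) \left(-985\right) = -508260 - \frac{15760 \sqrt{7}}{3}$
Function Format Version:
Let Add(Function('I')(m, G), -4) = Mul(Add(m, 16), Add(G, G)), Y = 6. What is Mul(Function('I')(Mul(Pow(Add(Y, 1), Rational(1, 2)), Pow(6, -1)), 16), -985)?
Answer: Add(-508260, Mul(Rational(-15760, 3), Pow(7, Rational(1, 2)))) ≈ -5.2216e+5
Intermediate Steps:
Function('I')(m, G) = Add(4, Mul(2, G, Add(16, m))) (Function('I')(m, G) = Add(4, Mul(Add(m, 16), Add(G, G))) = Add(4, Mul(Add(16, m), Mul(2, G))) = Add(4, Mul(2, G, Add(16, m))))
Mul(Function('I')(Mul(Pow(Add(Y, 1), Rational(1, 2)), Pow(6, -1)), 16), -985) = Mul(Add(4, Mul(32, 16), Mul(2, 16, Mul(Pow(Add(6, 1), Rational(1, 2)), Pow(6, -1)))), -985) = Mul(Add(4, 512, Mul(2, 16, Mul(Pow(7, Rational(1, 2)), Rational(1, 6)))), -985) = Mul(Add(4, 512, Mul(2, 16, Mul(Rational(1, 6), Pow(7, Rational(1, 2))))), -985) = Mul(Add(4, 512, Mul(Rational(16, 3), Pow(7, Rational(1, 2)))), -985) = Mul(Add(516, Mul(Rational(16, 3), Pow(7, Rational(1, 2)))), -985) = Add(-508260, Mul(Rational(-15760, 3), Pow(7, Rational(1, 2))))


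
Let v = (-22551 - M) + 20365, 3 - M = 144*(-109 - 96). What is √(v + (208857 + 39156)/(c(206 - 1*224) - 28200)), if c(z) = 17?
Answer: 2*I*√6298215371270/28183 ≈ 178.09*I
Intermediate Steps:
M = 29523 (M = 3 - 144*(-109 - 96) = 3 - 144*(-205) = 3 - 1*(-29520) = 3 + 29520 = 29523)
v = -31709 (v = (-22551 - 1*29523) + 20365 = (-22551 - 29523) + 20365 = -52074 + 20365 = -31709)
√(v + (208857 + 39156)/(c(206 - 1*224) - 28200)) = √(-31709 + (208857 + 39156)/(17 - 28200)) = √(-31709 + 248013/(-28183)) = √(-31709 + 248013*(-1/28183)) = √(-31709 - 248013/28183) = √(-893902760/28183) = 2*I*√6298215371270/28183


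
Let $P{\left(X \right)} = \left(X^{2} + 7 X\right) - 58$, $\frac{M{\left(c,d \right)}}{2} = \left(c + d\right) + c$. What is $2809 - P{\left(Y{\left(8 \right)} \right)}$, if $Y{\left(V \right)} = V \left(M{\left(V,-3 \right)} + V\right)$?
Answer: $-73021$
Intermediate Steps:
$M{\left(c,d \right)} = 2 d + 4 c$ ($M{\left(c,d \right)} = 2 \left(\left(c + d\right) + c\right) = 2 \left(d + 2 c\right) = 2 d + 4 c$)
$Y{\left(V \right)} = V \left(-6 + 5 V\right)$ ($Y{\left(V \right)} = V \left(\left(2 \left(-3\right) + 4 V\right) + V\right) = V \left(\left(-6 + 4 V\right) + V\right) = V \left(-6 + 5 V\right)$)
$P{\left(X \right)} = -58 + X^{2} + 7 X$
$2809 - P{\left(Y{\left(8 \right)} \right)} = 2809 - \left(-58 + \left(8 \left(-6 + 5 \cdot 8\right)\right)^{2} + 7 \cdot 8 \left(-6 + 5 \cdot 8\right)\right) = 2809 - \left(-58 + \left(8 \left(-6 + 40\right)\right)^{2} + 7 \cdot 8 \left(-6 + 40\right)\right) = 2809 - \left(-58 + \left(8 \cdot 34\right)^{2} + 7 \cdot 8 \cdot 34\right) = 2809 - \left(-58 + 272^{2} + 7 \cdot 272\right) = 2809 - \left(-58 + 73984 + 1904\right) = 2809 - 75830 = -73021$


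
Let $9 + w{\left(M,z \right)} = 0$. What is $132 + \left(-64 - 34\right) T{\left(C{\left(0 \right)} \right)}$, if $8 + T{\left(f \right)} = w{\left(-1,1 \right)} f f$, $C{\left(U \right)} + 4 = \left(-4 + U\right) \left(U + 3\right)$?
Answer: $226708$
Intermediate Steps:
$w{\left(M,z \right)} = -9$ ($w{\left(M,z \right)} = -9 + 0 = -9$)
$C{\left(U \right)} = -4 + \left(-4 + U\right) \left(3 + U\right)$ ($C{\left(U \right)} = -4 + \left(-4 + U\right) \left(U + 3\right) = -4 + \left(-4 + U\right) \left(3 + U\right)$)
$T{\left(f \right)} = -8 - 9 f^{2}$ ($T{\left(f \right)} = -8 - 9 f f = -8 - 9 f^{2}$)
$132 + \left(-64 - 34\right) T{\left(C{\left(0 \right)} \right)} = 132 + \left(-64 - 34\right) \left(-8 - 9 \left(-16 + 0^{2} - 0\right)^{2}\right) = 132 + \left(-64 - 34\right) \left(-8 - 9 \left(-16 + 0 + 0\right)^{2}\right) = 132 - 98 \left(-8 - 9 \left(-16\right)^{2}\right) = 132 - 98 \left(-8 - 2304\right) = 132 - -226576 = 132 + 226576 = 226708$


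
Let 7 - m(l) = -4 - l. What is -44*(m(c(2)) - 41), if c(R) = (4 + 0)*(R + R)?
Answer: 616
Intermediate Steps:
c(R) = 8*R (c(R) = 4*(2*R) = 8*R)
m(l) = 11 + l (m(l) = 7 - (-4 - l) = 7 + (4 + l) = 11 + l)
-44*(m(c(2)) - 41) = -44*((11 + 8*2) - 41) = -44*((11 + 16) - 41) = -44*(27 - 41) = -44*(-14) = 616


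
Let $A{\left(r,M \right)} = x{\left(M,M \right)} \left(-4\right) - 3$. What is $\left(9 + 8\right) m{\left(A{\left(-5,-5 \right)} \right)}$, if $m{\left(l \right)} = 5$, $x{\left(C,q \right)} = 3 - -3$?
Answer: $85$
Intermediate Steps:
$x{\left(C,q \right)} = 6$ ($x{\left(C,q \right)} = 3 + 3 = 6$)
$A{\left(r,M \right)} = -27$ ($A{\left(r,M \right)} = 6 \left(-4\right) - 3 = -24 - 3 = -27$)
$\left(9 + 8\right) m{\left(A{\left(-5,-5 \right)} \right)} = \left(9 + 8\right) 5 = 17 \cdot 5 = 85$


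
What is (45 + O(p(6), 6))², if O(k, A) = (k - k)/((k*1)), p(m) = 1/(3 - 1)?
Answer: 2025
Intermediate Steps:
p(m) = ½ (p(m) = 1/2 = ½)
O(k, A) = 0 (O(k, A) = 0/k = 0)
(45 + O(p(6), 6))² = (45 + 0)² = 45² = 2025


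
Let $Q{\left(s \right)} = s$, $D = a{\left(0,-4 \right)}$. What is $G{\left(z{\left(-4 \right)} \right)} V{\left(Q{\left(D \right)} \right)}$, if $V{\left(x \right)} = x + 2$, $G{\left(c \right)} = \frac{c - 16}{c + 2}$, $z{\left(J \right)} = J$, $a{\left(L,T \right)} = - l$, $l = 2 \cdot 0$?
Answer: $20$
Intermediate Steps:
$l = 0$
$a{\left(L,T \right)} = 0$ ($a{\left(L,T \right)} = \left(-1\right) 0 = 0$)
$D = 0$
$G{\left(c \right)} = \frac{-16 + c}{2 + c}$
$V{\left(x \right)} = 2 + x$
$G{\left(z{\left(-4 \right)} \right)} V{\left(Q{\left(D \right)} \right)} = \frac{-16 - 4}{2 - 4} \left(2 + 0\right) = \frac{1}{-2} \left(-20\right) 2 = \left(- \frac{1}{2}\right) \left(-20\right) 2 = 10 \cdot 2 = 20$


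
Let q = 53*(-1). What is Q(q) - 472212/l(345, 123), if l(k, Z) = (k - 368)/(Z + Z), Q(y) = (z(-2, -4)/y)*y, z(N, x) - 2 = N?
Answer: 116164152/23 ≈ 5.0506e+6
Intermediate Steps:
z(N, x) = 2 + N
q = -53
Q(y) = 0 (Q(y) = ((2 - 2)/y)*y = (0/y)*y = 0*y = 0)
l(k, Z) = (-368 + k)/(2*Z) (l(k, Z) = (-368 + k)/((2*Z)) = (-368 + k)*(1/(2*Z)) = (-368 + k)/(2*Z))
Q(q) - 472212/l(345, 123) = 0 - 472212/((½)*(-368 + 345)/123) = 0 - 472212/((½)*(1/123)*(-23)) = 0 - 472212/(-23/246) = 0 - 472212*(-246)/23 = 0 - 1*(-116164152/23) = 0 + 116164152/23 = 116164152/23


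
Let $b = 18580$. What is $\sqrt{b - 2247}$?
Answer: $\sqrt{16333} \approx 127.8$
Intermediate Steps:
$\sqrt{b - 2247} = \sqrt{18580 - 2247} = \sqrt{16333}$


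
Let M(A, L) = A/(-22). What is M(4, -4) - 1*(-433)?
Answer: 4761/11 ≈ 432.82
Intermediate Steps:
M(A, L) = -A/22 (M(A, L) = A*(-1/22) = -A/22)
M(4, -4) - 1*(-433) = -1/22*4 - 1*(-433) = -2/11 + 433 = 4761/11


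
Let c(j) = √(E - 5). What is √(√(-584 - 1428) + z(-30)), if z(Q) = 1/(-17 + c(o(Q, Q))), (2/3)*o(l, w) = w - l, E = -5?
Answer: √((-1 + 2*√5030 + 34*I*√503)/(17 - I*√10)) ≈ 4.7322 + 4.7382*I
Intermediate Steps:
o(l, w) = -3*l/2 + 3*w/2 (o(l, w) = 3*(w - l)/2 = -3*l/2 + 3*w/2)
c(j) = I*√10 (c(j) = √(-5 - 5) = √(-10) = I*√10)
z(Q) = 1/(-17 + I*√10)
√(√(-584 - 1428) + z(-30)) = √(√(-584 - 1428) + (-17/299 - I*√10/299)) = √(√(-2012) + (-17/299 - I*√10/299)) = √(2*I*√503 + (-17/299 - I*√10/299)) = √(-17/299 + 2*I*√503 - I*√10/299)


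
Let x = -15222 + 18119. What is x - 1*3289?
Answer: -392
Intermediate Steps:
x = 2897
x - 1*3289 = 2897 - 1*3289 = 2897 - 3289 = -392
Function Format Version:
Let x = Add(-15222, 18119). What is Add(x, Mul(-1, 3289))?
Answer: -392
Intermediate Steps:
x = 2897
Add(x, Mul(-1, 3289)) = Add(2897, Mul(-1, 3289)) = Add(2897, -3289) = -392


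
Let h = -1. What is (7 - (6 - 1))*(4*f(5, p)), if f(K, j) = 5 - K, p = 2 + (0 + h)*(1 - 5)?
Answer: 0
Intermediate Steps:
p = 6 (p = 2 + (0 - 1)*(1 - 5) = 2 - 1*(-4) = 2 + 4 = 6)
(7 - (6 - 1))*(4*f(5, p)) = (7 - (6 - 1))*(4*(5 - 1*5)) = (7 - 1*5)*(4*(5 - 5)) = (7 - 5)*(4*0) = 2*0 = 0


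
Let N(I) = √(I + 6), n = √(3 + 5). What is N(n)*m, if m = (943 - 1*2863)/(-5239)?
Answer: 1920*√(6 + 2*√2)/5239 ≈ 1.0889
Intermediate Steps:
n = 2*√2 (n = √8 = 2*√2 ≈ 2.8284)
N(I) = √(6 + I)
m = 1920/5239 (m = (943 - 2863)*(-1/5239) = -1920*(-1/5239) = 1920/5239 ≈ 0.36648)
N(n)*m = √(6 + 2*√2)*(1920/5239) = 1920*√(6 + 2*√2)/5239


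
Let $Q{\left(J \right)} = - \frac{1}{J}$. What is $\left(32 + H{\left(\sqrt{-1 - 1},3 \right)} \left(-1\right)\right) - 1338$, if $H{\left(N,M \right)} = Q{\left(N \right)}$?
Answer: $-1306 - \frac{i \sqrt{2}}{2} \approx -1306.0 - 0.70711 i$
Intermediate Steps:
$H{\left(N,M \right)} = - \frac{1}{N}$
$\left(32 + H{\left(\sqrt{-1 - 1},3 \right)} \left(-1\right)\right) - 1338 = \left(32 + - \frac{1}{\sqrt{-1 - 1}} \left(-1\right)\right) - 1338 = \left(32 + - \frac{1}{\sqrt{-2}} \left(-1\right)\right) - 1338 = \left(32 + - \frac{1}{i \sqrt{2}} \left(-1\right)\right) - 1338 = \left(32 + - \frac{\left(-1\right) i \sqrt{2}}{2} \left(-1\right)\right) - 1338 = \left(32 + \frac{i \sqrt{2}}{2} \left(-1\right)\right) - 1338 = \left(32 - \frac{i \sqrt{2}}{2}\right) - 1338 = -1306 - \frac{i \sqrt{2}}{2}$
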